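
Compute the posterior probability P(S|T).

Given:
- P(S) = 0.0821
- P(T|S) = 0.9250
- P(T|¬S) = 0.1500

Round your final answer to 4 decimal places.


Bayes' theorem: P(S|T) = P(T|S) × P(S) / P(T)

Step 1: Calculate P(T) using law of total probability
P(T) = P(T|S)P(S) + P(T|¬S)P(¬S)
     = 0.9250 × 0.0821 + 0.1500 × 0.9179
     = 0.07594250 + 0.13768500
     = 0.21362750

Step 2: Apply Bayes' theorem
P(S|T) = P(T|S) × P(S) / P(T)
       = 0.07594250 / 0.21362750
       = 0.3555


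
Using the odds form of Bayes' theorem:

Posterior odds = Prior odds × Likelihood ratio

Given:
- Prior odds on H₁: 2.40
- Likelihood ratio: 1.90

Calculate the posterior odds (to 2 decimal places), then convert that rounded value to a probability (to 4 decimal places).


Step 1: Calculate posterior odds
Posterior odds = Prior odds × LR
               = 2.40 × 1.90
               = 4.56

Step 2: Convert to probability
P(H₁|E) = Posterior odds / (1 + Posterior odds)
       = 4.56 / (1 + 4.56)
       = 4.56 / 5.56
       = 0.8201

The evidence increased P(H₁) from 0.7059 to 0.8201.


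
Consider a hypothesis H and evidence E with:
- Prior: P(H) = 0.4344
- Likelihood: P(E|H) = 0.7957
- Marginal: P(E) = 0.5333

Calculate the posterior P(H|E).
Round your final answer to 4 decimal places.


Using Bayes' theorem:

P(H|E) = P(E|H) × P(H) / P(E)
       = 0.7957 × 0.4344 / 0.5333
       = 0.34565208 / 0.5333
       = 0.6481

The evidence strengthens our belief in H.
Prior: 0.4344 → Posterior: 0.6481


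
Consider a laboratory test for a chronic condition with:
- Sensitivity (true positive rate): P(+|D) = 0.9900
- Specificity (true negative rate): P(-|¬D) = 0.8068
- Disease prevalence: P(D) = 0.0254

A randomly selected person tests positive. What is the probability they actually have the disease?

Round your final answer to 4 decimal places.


Let D = has disease, + = positive test

Given:
- P(D) = 0.0254 (prevalence)
- P(+|D) = 0.9900 (sensitivity)
- P(-|¬D) = 0.8068 (specificity)
- P(+|¬D) = 0.1932 (false positive rate = 1 - specificity)

Step 1: Find P(+)
P(+) = P(+|D)P(D) + P(+|¬D)P(¬D)
     = 0.9900 × 0.0254 + 0.1932 × 0.9746
     = 0.02514600 + 0.18829272
     = 0.21343872

Step 2: Apply Bayes' theorem for P(D|+)
P(D|+) = P(+|D)P(D) / P(+)
       = 0.02514600 / 0.21343872
       = 0.1178


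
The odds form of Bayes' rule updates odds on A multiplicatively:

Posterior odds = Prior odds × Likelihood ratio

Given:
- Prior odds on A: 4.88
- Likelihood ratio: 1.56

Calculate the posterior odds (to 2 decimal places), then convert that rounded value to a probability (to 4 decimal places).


Step 1: Calculate posterior odds
Posterior odds = Prior odds × LR
               = 4.88 × 1.56
               = 7.61

Step 2: Convert to probability
P(A|E) = Posterior odds / (1 + Posterior odds)
       = 7.61 / (1 + 7.61)
       = 7.61 / 8.61
       = 0.8839

The evidence increased P(A) from 0.8299 to 0.8839.


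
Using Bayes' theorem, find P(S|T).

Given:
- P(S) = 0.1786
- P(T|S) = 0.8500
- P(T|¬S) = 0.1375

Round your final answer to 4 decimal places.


Bayes' theorem: P(S|T) = P(T|S) × P(S) / P(T)

Step 1: Calculate P(T) using law of total probability
P(T) = P(T|S)P(S) + P(T|¬S)P(¬S)
     = 0.8500 × 0.1786 + 0.1375 × 0.8214
     = 0.15181000 + 0.11294250
     = 0.26475250

Step 2: Apply Bayes' theorem
P(S|T) = P(T|S) × P(S) / P(T)
       = 0.15181000 / 0.26475250
       = 0.5734


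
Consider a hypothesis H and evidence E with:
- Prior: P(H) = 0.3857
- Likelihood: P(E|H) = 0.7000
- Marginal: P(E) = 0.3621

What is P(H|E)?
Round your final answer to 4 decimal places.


Using Bayes' theorem:

P(H|E) = P(E|H) × P(H) / P(E)
       = 0.7000 × 0.3857 / 0.3621
       = 0.26999000 / 0.3621
       = 0.7456

The evidence strengthens our belief in H.
Prior: 0.3857 → Posterior: 0.7456


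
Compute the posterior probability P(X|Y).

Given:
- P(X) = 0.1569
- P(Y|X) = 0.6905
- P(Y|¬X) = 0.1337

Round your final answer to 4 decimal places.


Bayes' theorem: P(X|Y) = P(Y|X) × P(X) / P(Y)

Step 1: Calculate P(Y) using law of total probability
P(Y) = P(Y|X)P(X) + P(Y|¬X)P(¬X)
     = 0.6905 × 0.1569 + 0.1337 × 0.8431
     = 0.10833945 + 0.11272247
     = 0.22106192

Step 2: Apply Bayes' theorem
P(X|Y) = P(Y|X) × P(X) / P(Y)
       = 0.10833945 / 0.22106192
       = 0.4901


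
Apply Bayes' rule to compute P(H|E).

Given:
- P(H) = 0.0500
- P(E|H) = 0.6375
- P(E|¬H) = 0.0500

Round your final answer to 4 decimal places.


Bayes' theorem: P(H|E) = P(E|H) × P(H) / P(E)

Step 1: Calculate P(E) using law of total probability
P(E) = P(E|H)P(H) + P(E|¬H)P(¬H)
     = 0.6375 × 0.0500 + 0.0500 × 0.9500
     = 0.03187500 + 0.04750000
     = 0.07937500

Step 2: Apply Bayes' theorem
P(H|E) = P(E|H) × P(H) / P(E)
       = 0.03187500 / 0.07937500
       = 0.4016


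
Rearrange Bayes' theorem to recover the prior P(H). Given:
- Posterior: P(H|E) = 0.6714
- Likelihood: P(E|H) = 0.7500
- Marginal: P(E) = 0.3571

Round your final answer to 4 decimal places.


From Bayes' theorem: P(H|E) = P(E|H) × P(H) / P(E)

Rearranging for P(H):
P(H) = P(H|E) × P(E) / P(E|H)
     = 0.6714 × 0.3571 / 0.7500
     = 0.23975694 / 0.7500
     = 0.3197


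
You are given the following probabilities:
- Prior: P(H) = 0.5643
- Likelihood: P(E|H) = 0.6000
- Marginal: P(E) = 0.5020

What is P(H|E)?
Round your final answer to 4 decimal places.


Using Bayes' theorem:

P(H|E) = P(E|H) × P(H) / P(E)
       = 0.6000 × 0.5643 / 0.5020
       = 0.33858000 / 0.5020
       = 0.6745

The evidence strengthens our belief in H.
Prior: 0.5643 → Posterior: 0.6745


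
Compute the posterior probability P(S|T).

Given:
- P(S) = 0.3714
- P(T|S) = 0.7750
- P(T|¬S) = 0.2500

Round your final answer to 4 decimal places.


Bayes' theorem: P(S|T) = P(T|S) × P(S) / P(T)

Step 1: Calculate P(T) using law of total probability
P(T) = P(T|S)P(S) + P(T|¬S)P(¬S)
     = 0.7750 × 0.3714 + 0.2500 × 0.6286
     = 0.28783500 + 0.15715000
     = 0.44498500

Step 2: Apply Bayes' theorem
P(S|T) = P(T|S) × P(S) / P(T)
       = 0.28783500 / 0.44498500
       = 0.6468


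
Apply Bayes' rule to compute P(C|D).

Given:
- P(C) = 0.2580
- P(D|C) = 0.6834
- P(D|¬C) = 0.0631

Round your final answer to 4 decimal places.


Bayes' theorem: P(C|D) = P(D|C) × P(C) / P(D)

Step 1: Calculate P(D) using law of total probability
P(D) = P(D|C)P(C) + P(D|¬C)P(¬C)
     = 0.6834 × 0.2580 + 0.0631 × 0.7420
     = 0.17631720 + 0.04682020
     = 0.22313740

Step 2: Apply Bayes' theorem
P(C|D) = P(D|C) × P(C) / P(D)
       = 0.17631720 / 0.22313740
       = 0.7902


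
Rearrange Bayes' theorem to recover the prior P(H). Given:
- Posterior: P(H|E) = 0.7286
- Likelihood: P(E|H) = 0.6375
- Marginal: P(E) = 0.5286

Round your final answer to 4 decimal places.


From Bayes' theorem: P(H|E) = P(E|H) × P(H) / P(E)

Rearranging for P(H):
P(H) = P(H|E) × P(E) / P(E|H)
     = 0.7286 × 0.5286 / 0.6375
     = 0.38513796 / 0.6375
     = 0.6041


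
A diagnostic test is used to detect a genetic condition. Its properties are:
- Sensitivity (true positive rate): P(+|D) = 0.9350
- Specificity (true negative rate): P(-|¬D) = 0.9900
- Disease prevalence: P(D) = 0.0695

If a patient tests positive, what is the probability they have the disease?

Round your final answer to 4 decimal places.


Let D = has disease, + = positive test

Given:
- P(D) = 0.0695 (prevalence)
- P(+|D) = 0.9350 (sensitivity)
- P(-|¬D) = 0.9900 (specificity)
- P(+|¬D) = 0.0100 (false positive rate = 1 - specificity)

Step 1: Find P(+)
P(+) = P(+|D)P(D) + P(+|¬D)P(¬D)
     = 0.9350 × 0.0695 + 0.0100 × 0.9305
     = 0.06498250 + 0.00930500
     = 0.07428750

Step 2: Apply Bayes' theorem for P(D|+)
P(D|+) = P(+|D)P(D) / P(+)
       = 0.06498250 / 0.07428750
       = 0.8747


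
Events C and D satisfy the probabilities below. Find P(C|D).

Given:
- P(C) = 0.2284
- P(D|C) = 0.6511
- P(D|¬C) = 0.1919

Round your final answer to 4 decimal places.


Bayes' theorem: P(C|D) = P(D|C) × P(C) / P(D)

Step 1: Calculate P(D) using law of total probability
P(D) = P(D|C)P(C) + P(D|¬C)P(¬C)
     = 0.6511 × 0.2284 + 0.1919 × 0.7716
     = 0.14871124 + 0.14807004
     = 0.29678128

Step 2: Apply Bayes' theorem
P(C|D) = P(D|C) × P(C) / P(D)
       = 0.14871124 / 0.29678128
       = 0.5011


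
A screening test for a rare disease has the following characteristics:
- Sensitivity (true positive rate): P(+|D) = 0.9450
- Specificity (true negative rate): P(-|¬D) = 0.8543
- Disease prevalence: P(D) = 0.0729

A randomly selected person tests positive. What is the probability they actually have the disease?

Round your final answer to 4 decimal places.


Let D = has disease, + = positive test

Given:
- P(D) = 0.0729 (prevalence)
- P(+|D) = 0.9450 (sensitivity)
- P(-|¬D) = 0.8543 (specificity)
- P(+|¬D) = 0.1457 (false positive rate = 1 - specificity)

Step 1: Find P(+)
P(+) = P(+|D)P(D) + P(+|¬D)P(¬D)
     = 0.9450 × 0.0729 + 0.1457 × 0.9271
     = 0.06889050 + 0.13507847
     = 0.20396897

Step 2: Apply Bayes' theorem for P(D|+)
P(D|+) = P(+|D)P(D) / P(+)
       = 0.06889050 / 0.20396897
       = 0.3377


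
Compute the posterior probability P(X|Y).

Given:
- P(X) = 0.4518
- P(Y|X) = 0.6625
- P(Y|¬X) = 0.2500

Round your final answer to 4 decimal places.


Bayes' theorem: P(X|Y) = P(Y|X) × P(X) / P(Y)

Step 1: Calculate P(Y) using law of total probability
P(Y) = P(Y|X)P(X) + P(Y|¬X)P(¬X)
     = 0.6625 × 0.4518 + 0.2500 × 0.5482
     = 0.29931750 + 0.13705000
     = 0.43636750

Step 2: Apply Bayes' theorem
P(X|Y) = P(Y|X) × P(X) / P(Y)
       = 0.29931750 / 0.43636750
       = 0.6859


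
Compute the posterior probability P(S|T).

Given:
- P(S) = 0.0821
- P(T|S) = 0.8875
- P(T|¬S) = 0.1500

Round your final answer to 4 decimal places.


Bayes' theorem: P(S|T) = P(T|S) × P(S) / P(T)

Step 1: Calculate P(T) using law of total probability
P(T) = P(T|S)P(S) + P(T|¬S)P(¬S)
     = 0.8875 × 0.0821 + 0.1500 × 0.9179
     = 0.07286375 + 0.13768500
     = 0.21054875

Step 2: Apply Bayes' theorem
P(S|T) = P(T|S) × P(S) / P(T)
       = 0.07286375 / 0.21054875
       = 0.3461


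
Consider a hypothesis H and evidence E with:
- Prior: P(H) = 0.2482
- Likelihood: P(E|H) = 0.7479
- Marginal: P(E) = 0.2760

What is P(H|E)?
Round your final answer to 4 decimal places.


Using Bayes' theorem:

P(H|E) = P(E|H) × P(H) / P(E)
       = 0.7479 × 0.2482 / 0.2760
       = 0.18562878 / 0.2760
       = 0.6726

The evidence strengthens our belief in H.
Prior: 0.2482 → Posterior: 0.6726


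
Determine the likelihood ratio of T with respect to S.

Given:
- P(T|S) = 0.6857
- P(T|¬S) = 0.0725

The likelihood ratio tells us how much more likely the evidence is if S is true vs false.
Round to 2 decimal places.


Likelihood Ratio (LR) = P(T|S) / P(T|¬S)

LR = 0.6857 / 0.0725
   = 9.46

The evidence is 9.46 times more likely if S is true than if S is false.
LR > 1, so observing T raises the odds in favor of S.


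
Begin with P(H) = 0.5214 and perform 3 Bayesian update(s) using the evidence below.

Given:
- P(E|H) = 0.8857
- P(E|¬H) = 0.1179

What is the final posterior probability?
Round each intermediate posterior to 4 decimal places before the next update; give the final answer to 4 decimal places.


Sequential Bayesian updating:

Initial prior: P(H) = 0.5214

Update 1:
  P(E) = 0.8857 × 0.5214 + 0.1179 × 0.4786 = 0.46180398 + 0.05642694 = 0.51823092
  P(H|E) = 0.46180398 / 0.51823092 = 0.8911

Update 2:
  P(E) = 0.8857 × 0.8911 + 0.1179 × 0.1089 = 0.78924727 + 0.01283931 = 0.80208658
  P(H|E) = 0.78924727 / 0.80208658 = 0.9840

Update 3:
  P(E) = 0.8857 × 0.9840 + 0.1179 × 0.0160 = 0.87152880 + 0.00188640 = 0.87341520
  P(H|E) = 0.87152880 / 0.87341520 = 0.9978

Final posterior: 0.9978


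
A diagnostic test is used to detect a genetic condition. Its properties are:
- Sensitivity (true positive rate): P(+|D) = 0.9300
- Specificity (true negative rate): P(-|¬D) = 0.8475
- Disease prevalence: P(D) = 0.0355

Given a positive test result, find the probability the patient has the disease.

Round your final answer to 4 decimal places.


Let D = has disease, + = positive test

Given:
- P(D) = 0.0355 (prevalence)
- P(+|D) = 0.9300 (sensitivity)
- P(-|¬D) = 0.8475 (specificity)
- P(+|¬D) = 0.1525 (false positive rate = 1 - specificity)

Step 1: Find P(+)
P(+) = P(+|D)P(D) + P(+|¬D)P(¬D)
     = 0.9300 × 0.0355 + 0.1525 × 0.9645
     = 0.03301500 + 0.14708625
     = 0.18010125

Step 2: Apply Bayes' theorem for P(D|+)
P(D|+) = P(+|D)P(D) / P(+)
       = 0.03301500 / 0.18010125
       = 0.1833


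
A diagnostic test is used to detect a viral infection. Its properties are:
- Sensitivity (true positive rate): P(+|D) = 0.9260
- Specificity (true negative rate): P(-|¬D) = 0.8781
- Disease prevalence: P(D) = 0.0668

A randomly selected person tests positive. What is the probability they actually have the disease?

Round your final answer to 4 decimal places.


Let D = has disease, + = positive test

Given:
- P(D) = 0.0668 (prevalence)
- P(+|D) = 0.9260 (sensitivity)
- P(-|¬D) = 0.8781 (specificity)
- P(+|¬D) = 0.1219 (false positive rate = 1 - specificity)

Step 1: Find P(+)
P(+) = P(+|D)P(D) + P(+|¬D)P(¬D)
     = 0.9260 × 0.0668 + 0.1219 × 0.9332
     = 0.06185680 + 0.11375708
     = 0.17561388

Step 2: Apply Bayes' theorem for P(D|+)
P(D|+) = P(+|D)P(D) / P(+)
       = 0.06185680 / 0.17561388
       = 0.3522


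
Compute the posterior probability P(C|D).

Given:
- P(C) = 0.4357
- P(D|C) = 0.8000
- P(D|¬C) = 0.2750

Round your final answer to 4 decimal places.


Bayes' theorem: P(C|D) = P(D|C) × P(C) / P(D)

Step 1: Calculate P(D) using law of total probability
P(D) = P(D|C)P(C) + P(D|¬C)P(¬C)
     = 0.8000 × 0.4357 + 0.2750 × 0.5643
     = 0.34856000 + 0.15518250
     = 0.50374250

Step 2: Apply Bayes' theorem
P(C|D) = P(D|C) × P(C) / P(D)
       = 0.34856000 / 0.50374250
       = 0.6919


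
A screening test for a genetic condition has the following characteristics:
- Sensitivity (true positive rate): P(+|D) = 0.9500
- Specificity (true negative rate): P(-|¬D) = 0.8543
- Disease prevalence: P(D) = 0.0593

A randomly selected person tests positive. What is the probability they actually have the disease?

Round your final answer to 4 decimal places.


Let D = has disease, + = positive test

Given:
- P(D) = 0.0593 (prevalence)
- P(+|D) = 0.9500 (sensitivity)
- P(-|¬D) = 0.8543 (specificity)
- P(+|¬D) = 0.1457 (false positive rate = 1 - specificity)

Step 1: Find P(+)
P(+) = P(+|D)P(D) + P(+|¬D)P(¬D)
     = 0.9500 × 0.0593 + 0.1457 × 0.9407
     = 0.05633500 + 0.13705999
     = 0.19339499

Step 2: Apply Bayes' theorem for P(D|+)
P(D|+) = P(+|D)P(D) / P(+)
       = 0.05633500 / 0.19339499
       = 0.2913


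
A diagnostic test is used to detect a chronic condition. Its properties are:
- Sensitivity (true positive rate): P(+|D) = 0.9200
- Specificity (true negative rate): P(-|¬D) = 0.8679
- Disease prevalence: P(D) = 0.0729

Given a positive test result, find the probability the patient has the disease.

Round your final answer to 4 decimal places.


Let D = has disease, + = positive test

Given:
- P(D) = 0.0729 (prevalence)
- P(+|D) = 0.9200 (sensitivity)
- P(-|¬D) = 0.8679 (specificity)
- P(+|¬D) = 0.1321 (false positive rate = 1 - specificity)

Step 1: Find P(+)
P(+) = P(+|D)P(D) + P(+|¬D)P(¬D)
     = 0.9200 × 0.0729 + 0.1321 × 0.9271
     = 0.06706800 + 0.12246991
     = 0.18953791

Step 2: Apply Bayes' theorem for P(D|+)
P(D|+) = P(+|D)P(D) / P(+)
       = 0.06706800 / 0.18953791
       = 0.3539


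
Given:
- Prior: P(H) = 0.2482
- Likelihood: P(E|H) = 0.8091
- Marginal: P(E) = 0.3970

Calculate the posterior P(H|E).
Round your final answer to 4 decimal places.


Using Bayes' theorem:

P(H|E) = P(E|H) × P(H) / P(E)
       = 0.8091 × 0.2482 / 0.3970
       = 0.20081862 / 0.3970
       = 0.5058

The evidence strengthens our belief in H.
Prior: 0.2482 → Posterior: 0.5058


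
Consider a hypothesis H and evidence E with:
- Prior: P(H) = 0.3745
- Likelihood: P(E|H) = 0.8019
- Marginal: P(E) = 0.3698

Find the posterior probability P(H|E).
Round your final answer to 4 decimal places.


Using Bayes' theorem:

P(H|E) = P(E|H) × P(H) / P(E)
       = 0.8019 × 0.3745 / 0.3698
       = 0.30031155 / 0.3698
       = 0.8121

The evidence strengthens our belief in H.
Prior: 0.3745 → Posterior: 0.8121


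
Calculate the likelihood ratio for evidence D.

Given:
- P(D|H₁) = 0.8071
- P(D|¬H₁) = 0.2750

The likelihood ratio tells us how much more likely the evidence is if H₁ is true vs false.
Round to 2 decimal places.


Likelihood Ratio (LR) = P(D|H₁) / P(D|¬H₁)

LR = 0.8071 / 0.2750
   = 2.93

The evidence is 2.93 times more likely if H₁ is true than if H₁ is false.
LR > 1, so observing D raises the odds in favor of H₁.


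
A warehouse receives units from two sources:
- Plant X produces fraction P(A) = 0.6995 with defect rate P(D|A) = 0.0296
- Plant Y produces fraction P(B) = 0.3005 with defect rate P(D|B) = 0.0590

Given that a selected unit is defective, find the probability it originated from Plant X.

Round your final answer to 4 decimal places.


Let A = from Plant X, D = defective

Given:
- P(A) = 0.6995, P(B) = 0.3005
- P(D|A) = 0.0296, P(D|B) = 0.0590

Step 1: Find P(D)
P(D) = P(D|A)P(A) + P(D|B)P(B)
     = 0.0296 × 0.6995 + 0.0590 × 0.3005
     = 0.02070520 + 0.01772950
     = 0.03843470

Step 2: Apply Bayes' theorem
P(A|D) = P(D|A)P(A) / P(D)
       = 0.02070520 / 0.03843470
       = 0.5387


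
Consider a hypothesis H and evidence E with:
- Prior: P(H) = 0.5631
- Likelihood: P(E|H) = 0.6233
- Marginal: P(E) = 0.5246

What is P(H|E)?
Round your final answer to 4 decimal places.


Using Bayes' theorem:

P(H|E) = P(E|H) × P(H) / P(E)
       = 0.6233 × 0.5631 / 0.5246
       = 0.35098023 / 0.5246
       = 0.6690

The evidence strengthens our belief in H.
Prior: 0.5631 → Posterior: 0.6690


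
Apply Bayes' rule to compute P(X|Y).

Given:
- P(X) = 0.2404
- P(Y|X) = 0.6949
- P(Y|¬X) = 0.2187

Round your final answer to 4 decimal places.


Bayes' theorem: P(X|Y) = P(Y|X) × P(X) / P(Y)

Step 1: Calculate P(Y) using law of total probability
P(Y) = P(Y|X)P(X) + P(Y|¬X)P(¬X)
     = 0.6949 × 0.2404 + 0.2187 × 0.7596
     = 0.16705396 + 0.16612452
     = 0.33317848

Step 2: Apply Bayes' theorem
P(X|Y) = P(Y|X) × P(X) / P(Y)
       = 0.16705396 / 0.33317848
       = 0.5014


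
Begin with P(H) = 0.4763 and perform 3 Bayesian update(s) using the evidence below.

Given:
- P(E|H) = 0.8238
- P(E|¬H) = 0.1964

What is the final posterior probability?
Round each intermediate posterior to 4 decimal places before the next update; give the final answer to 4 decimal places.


Sequential Bayesian updating:

Initial prior: P(H) = 0.4763

Update 1:
  P(E) = 0.8238 × 0.4763 + 0.1964 × 0.5237 = 0.39237594 + 0.10285468 = 0.49523062
  P(H|E) = 0.39237594 / 0.49523062 = 0.7923

Update 2:
  P(E) = 0.8238 × 0.7923 + 0.1964 × 0.2077 = 0.65269674 + 0.04079228 = 0.69348902
  P(H|E) = 0.65269674 / 0.69348902 = 0.9412

Update 3:
  P(E) = 0.8238 × 0.9412 + 0.1964 × 0.0588 = 0.77536056 + 0.01154832 = 0.78690888
  P(H|E) = 0.77536056 / 0.78690888 = 0.9853

Final posterior: 0.9853


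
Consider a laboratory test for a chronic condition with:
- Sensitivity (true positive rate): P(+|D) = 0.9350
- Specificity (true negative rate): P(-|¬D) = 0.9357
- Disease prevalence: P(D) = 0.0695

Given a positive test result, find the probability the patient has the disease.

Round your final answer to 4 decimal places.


Let D = has disease, + = positive test

Given:
- P(D) = 0.0695 (prevalence)
- P(+|D) = 0.9350 (sensitivity)
- P(-|¬D) = 0.9357 (specificity)
- P(+|¬D) = 0.0643 (false positive rate = 1 - specificity)

Step 1: Find P(+)
P(+) = P(+|D)P(D) + P(+|¬D)P(¬D)
     = 0.9350 × 0.0695 + 0.0643 × 0.9305
     = 0.06498250 + 0.05983115
     = 0.12481365

Step 2: Apply Bayes' theorem for P(D|+)
P(D|+) = P(+|D)P(D) / P(+)
       = 0.06498250 / 0.12481365
       = 0.5206


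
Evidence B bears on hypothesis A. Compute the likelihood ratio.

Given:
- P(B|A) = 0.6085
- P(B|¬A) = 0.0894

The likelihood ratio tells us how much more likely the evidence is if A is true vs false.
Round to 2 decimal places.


Likelihood Ratio (LR) = P(B|A) / P(B|¬A)

LR = 0.6085 / 0.0894
   = 6.81

The evidence is 6.81 times more likely if A is true than if A is false.
Since LR > 1, the evidence supports A over ¬A.


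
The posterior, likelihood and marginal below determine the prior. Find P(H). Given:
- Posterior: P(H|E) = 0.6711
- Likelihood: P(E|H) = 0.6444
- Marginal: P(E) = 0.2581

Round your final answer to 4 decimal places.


From Bayes' theorem: P(H|E) = P(E|H) × P(H) / P(E)

Rearranging for P(H):
P(H) = P(H|E) × P(E) / P(E|H)
     = 0.6711 × 0.2581 / 0.6444
     = 0.17321091 / 0.6444
     = 0.2688


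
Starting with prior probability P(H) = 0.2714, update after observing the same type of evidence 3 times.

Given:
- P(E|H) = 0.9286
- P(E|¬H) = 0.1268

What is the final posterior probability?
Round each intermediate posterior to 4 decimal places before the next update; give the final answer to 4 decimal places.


Sequential Bayesian updating:

Initial prior: P(H) = 0.2714

Update 1:
  P(E) = 0.9286 × 0.2714 + 0.1268 × 0.7286 = 0.25202204 + 0.09238648 = 0.34440852
  P(H|E) = 0.25202204 / 0.34440852 = 0.7318

Update 2:
  P(E) = 0.9286 × 0.7318 + 0.1268 × 0.2682 = 0.67954948 + 0.03400776 = 0.71355724
  P(H|E) = 0.67954948 / 0.71355724 = 0.9523

Update 3:
  P(E) = 0.9286 × 0.9523 + 0.1268 × 0.0477 = 0.88430578 + 0.00604836 = 0.89035414
  P(H|E) = 0.88430578 / 0.89035414 = 0.9932

Final posterior: 0.9932


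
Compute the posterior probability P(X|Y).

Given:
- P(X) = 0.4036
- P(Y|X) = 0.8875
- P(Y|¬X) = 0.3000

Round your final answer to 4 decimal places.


Bayes' theorem: P(X|Y) = P(Y|X) × P(X) / P(Y)

Step 1: Calculate P(Y) using law of total probability
P(Y) = P(Y|X)P(X) + P(Y|¬X)P(¬X)
     = 0.8875 × 0.4036 + 0.3000 × 0.5964
     = 0.35819500 + 0.17892000
     = 0.53711500

Step 2: Apply Bayes' theorem
P(X|Y) = P(Y|X) × P(X) / P(Y)
       = 0.35819500 / 0.53711500
       = 0.6669


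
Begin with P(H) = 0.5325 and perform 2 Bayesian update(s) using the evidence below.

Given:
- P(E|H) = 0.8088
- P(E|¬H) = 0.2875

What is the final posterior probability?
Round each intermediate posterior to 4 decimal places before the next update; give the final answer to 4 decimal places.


Sequential Bayesian updating:

Initial prior: P(H) = 0.5325

Update 1:
  P(E) = 0.8088 × 0.5325 + 0.2875 × 0.4675 = 0.43068600 + 0.13440625 = 0.56509225
  P(H|E) = 0.43068600 / 0.56509225 = 0.7622

Update 2:
  P(E) = 0.8088 × 0.7622 + 0.2875 × 0.2378 = 0.61646736 + 0.06836750 = 0.68483486
  P(H|E) = 0.61646736 / 0.68483486 = 0.9002

Final posterior: 0.9002


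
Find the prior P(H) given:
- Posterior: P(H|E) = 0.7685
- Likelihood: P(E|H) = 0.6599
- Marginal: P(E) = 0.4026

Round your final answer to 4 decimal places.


From Bayes' theorem: P(H|E) = P(E|H) × P(H) / P(E)

Rearranging for P(H):
P(H) = P(H|E) × P(E) / P(E|H)
     = 0.7685 × 0.4026 / 0.6599
     = 0.30939810 / 0.6599
     = 0.4689


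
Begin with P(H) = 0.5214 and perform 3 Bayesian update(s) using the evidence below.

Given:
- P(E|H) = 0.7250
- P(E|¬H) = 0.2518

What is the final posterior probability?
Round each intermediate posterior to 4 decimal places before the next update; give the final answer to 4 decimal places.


Sequential Bayesian updating:

Initial prior: P(H) = 0.5214

Update 1:
  P(E) = 0.7250 × 0.5214 + 0.2518 × 0.4786 = 0.37801500 + 0.12051148 = 0.49852648
  P(H|E) = 0.37801500 / 0.49852648 = 0.7583

Update 2:
  P(E) = 0.7250 × 0.7583 + 0.2518 × 0.2417 = 0.54976750 + 0.06086006 = 0.61062756
  P(H|E) = 0.54976750 / 0.61062756 = 0.9003

Update 3:
  P(E) = 0.7250 × 0.9003 + 0.2518 × 0.0997 = 0.65271750 + 0.02510446 = 0.67782196
  P(H|E) = 0.65271750 / 0.67782196 = 0.9630

Final posterior: 0.9630


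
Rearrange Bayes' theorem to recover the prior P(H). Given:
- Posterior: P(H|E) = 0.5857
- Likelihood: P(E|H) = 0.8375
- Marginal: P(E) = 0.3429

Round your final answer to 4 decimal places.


From Bayes' theorem: P(H|E) = P(E|H) × P(H) / P(E)

Rearranging for P(H):
P(H) = P(H|E) × P(E) / P(E|H)
     = 0.5857 × 0.3429 / 0.8375
     = 0.20083653 / 0.8375
     = 0.2398


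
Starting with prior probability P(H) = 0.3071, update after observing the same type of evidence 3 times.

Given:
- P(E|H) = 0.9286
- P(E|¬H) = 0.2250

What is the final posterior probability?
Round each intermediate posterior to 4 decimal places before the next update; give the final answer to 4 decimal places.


Sequential Bayesian updating:

Initial prior: P(H) = 0.3071

Update 1:
  P(E) = 0.9286 × 0.3071 + 0.2250 × 0.6929 = 0.28517306 + 0.15590250 = 0.44107556
  P(H|E) = 0.28517306 / 0.44107556 = 0.6465

Update 2:
  P(E) = 0.9286 × 0.6465 + 0.2250 × 0.3535 = 0.60033990 + 0.07953750 = 0.67987740
  P(H|E) = 0.60033990 / 0.67987740 = 0.8830

Update 3:
  P(E) = 0.9286 × 0.8830 + 0.2250 × 0.1170 = 0.81995380 + 0.02632500 = 0.84627880
  P(H|E) = 0.81995380 / 0.84627880 = 0.9689

Final posterior: 0.9689


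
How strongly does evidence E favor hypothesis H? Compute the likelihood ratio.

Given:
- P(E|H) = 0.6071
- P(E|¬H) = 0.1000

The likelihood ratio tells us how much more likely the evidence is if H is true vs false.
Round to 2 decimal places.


Likelihood Ratio (LR) = P(E|H) / P(E|¬H)

LR = 0.6071 / 0.1000
   = 6.07

The evidence is 6.07 times more likely if H is true than if H is false.
LR > 1, so observing E raises the odds in favor of H.


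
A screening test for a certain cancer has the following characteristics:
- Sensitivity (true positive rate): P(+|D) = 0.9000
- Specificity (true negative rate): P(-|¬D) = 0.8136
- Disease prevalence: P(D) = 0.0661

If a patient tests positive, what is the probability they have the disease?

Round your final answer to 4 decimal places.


Let D = has disease, + = positive test

Given:
- P(D) = 0.0661 (prevalence)
- P(+|D) = 0.9000 (sensitivity)
- P(-|¬D) = 0.8136 (specificity)
- P(+|¬D) = 0.1864 (false positive rate = 1 - specificity)

Step 1: Find P(+)
P(+) = P(+|D)P(D) + P(+|¬D)P(¬D)
     = 0.9000 × 0.0661 + 0.1864 × 0.9339
     = 0.05949000 + 0.17407896
     = 0.23356896

Step 2: Apply Bayes' theorem for P(D|+)
P(D|+) = P(+|D)P(D) / P(+)
       = 0.05949000 / 0.23356896
       = 0.2547


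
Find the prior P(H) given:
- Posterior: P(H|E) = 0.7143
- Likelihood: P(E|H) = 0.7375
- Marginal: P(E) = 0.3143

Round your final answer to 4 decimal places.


From Bayes' theorem: P(H|E) = P(E|H) × P(H) / P(E)

Rearranging for P(H):
P(H) = P(H|E) × P(E) / P(E|H)
     = 0.7143 × 0.3143 / 0.7375
     = 0.22450449 / 0.7375
     = 0.3044


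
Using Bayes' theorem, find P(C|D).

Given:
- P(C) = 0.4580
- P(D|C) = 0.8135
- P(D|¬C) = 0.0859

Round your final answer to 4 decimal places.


Bayes' theorem: P(C|D) = P(D|C) × P(C) / P(D)

Step 1: Calculate P(D) using law of total probability
P(D) = P(D|C)P(C) + P(D|¬C)P(¬C)
     = 0.8135 × 0.4580 + 0.0859 × 0.5420
     = 0.37258300 + 0.04655780
     = 0.41914080

Step 2: Apply Bayes' theorem
P(C|D) = P(D|C) × P(C) / P(D)
       = 0.37258300 / 0.41914080
       = 0.8889


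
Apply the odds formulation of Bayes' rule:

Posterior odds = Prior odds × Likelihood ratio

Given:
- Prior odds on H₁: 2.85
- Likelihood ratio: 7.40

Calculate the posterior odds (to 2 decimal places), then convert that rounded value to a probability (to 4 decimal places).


Step 1: Calculate posterior odds
Posterior odds = Prior odds × LR
               = 2.85 × 7.40
               = 21.09

Step 2: Convert to probability
P(H₁|E) = Posterior odds / (1 + Posterior odds)
       = 21.09 / (1 + 21.09)
       = 21.09 / 22.09
       = 0.9547

The evidence increased P(H₁) from 0.7403 to 0.9547.


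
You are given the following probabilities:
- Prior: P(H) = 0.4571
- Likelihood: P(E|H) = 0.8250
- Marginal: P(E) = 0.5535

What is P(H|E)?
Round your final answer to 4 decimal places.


Using Bayes' theorem:

P(H|E) = P(E|H) × P(H) / P(E)
       = 0.8250 × 0.4571 / 0.5535
       = 0.37710750 / 0.5535
       = 0.6813

The evidence strengthens our belief in H.
Prior: 0.4571 → Posterior: 0.6813


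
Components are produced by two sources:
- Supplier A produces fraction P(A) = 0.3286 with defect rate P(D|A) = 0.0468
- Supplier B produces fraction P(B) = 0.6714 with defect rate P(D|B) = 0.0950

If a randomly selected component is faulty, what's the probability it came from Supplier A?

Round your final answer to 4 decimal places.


Let A = from Supplier A, D = faulty

Given:
- P(A) = 0.3286, P(B) = 0.6714
- P(D|A) = 0.0468, P(D|B) = 0.0950

Step 1: Find P(D)
P(D) = P(D|A)P(A) + P(D|B)P(B)
     = 0.0468 × 0.3286 + 0.0950 × 0.6714
     = 0.01537848 + 0.06378300
     = 0.07916148

Step 2: Apply Bayes' theorem
P(A|D) = P(D|A)P(A) / P(D)
       = 0.01537848 / 0.07916148
       = 0.1943


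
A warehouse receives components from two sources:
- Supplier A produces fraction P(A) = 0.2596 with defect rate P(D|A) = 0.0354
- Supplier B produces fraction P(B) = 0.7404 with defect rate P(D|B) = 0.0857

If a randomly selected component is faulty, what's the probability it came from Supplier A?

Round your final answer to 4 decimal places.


Let A = from Supplier A, D = faulty

Given:
- P(A) = 0.2596, P(B) = 0.7404
- P(D|A) = 0.0354, P(D|B) = 0.0857

Step 1: Find P(D)
P(D) = P(D|A)P(A) + P(D|B)P(B)
     = 0.0354 × 0.2596 + 0.0857 × 0.7404
     = 0.00918984 + 0.06345228
     = 0.07264212

Step 2: Apply Bayes' theorem
P(A|D) = P(D|A)P(A) / P(D)
       = 0.00918984 / 0.07264212
       = 0.1265


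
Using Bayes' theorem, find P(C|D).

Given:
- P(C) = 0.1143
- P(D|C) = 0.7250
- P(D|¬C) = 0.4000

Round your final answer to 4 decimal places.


Bayes' theorem: P(C|D) = P(D|C) × P(C) / P(D)

Step 1: Calculate P(D) using law of total probability
P(D) = P(D|C)P(C) + P(D|¬C)P(¬C)
     = 0.7250 × 0.1143 + 0.4000 × 0.8857
     = 0.08286750 + 0.35428000
     = 0.43714750

Step 2: Apply Bayes' theorem
P(C|D) = P(D|C) × P(C) / P(D)
       = 0.08286750 / 0.43714750
       = 0.1896


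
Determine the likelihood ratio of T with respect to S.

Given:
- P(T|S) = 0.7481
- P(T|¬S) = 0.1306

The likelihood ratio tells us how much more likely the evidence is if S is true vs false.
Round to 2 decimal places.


Likelihood Ratio (LR) = P(T|S) / P(T|¬S)

LR = 0.7481 / 0.1306
   = 5.73

The evidence is 5.73 times more likely if S is true than if S is false.
Because LR exceeds 1, T is evidence for S.


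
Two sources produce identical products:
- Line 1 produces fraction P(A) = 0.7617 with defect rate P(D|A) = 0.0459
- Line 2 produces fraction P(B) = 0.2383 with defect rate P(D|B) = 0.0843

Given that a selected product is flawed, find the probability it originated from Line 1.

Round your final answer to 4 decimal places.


Let A = from Line 1, D = flawed

Given:
- P(A) = 0.7617, P(B) = 0.2383
- P(D|A) = 0.0459, P(D|B) = 0.0843

Step 1: Find P(D)
P(D) = P(D|A)P(A) + P(D|B)P(B)
     = 0.0459 × 0.7617 + 0.0843 × 0.2383
     = 0.03496203 + 0.02008869
     = 0.05505072

Step 2: Apply Bayes' theorem
P(A|D) = P(D|A)P(A) / P(D)
       = 0.03496203 / 0.05505072
       = 0.6351


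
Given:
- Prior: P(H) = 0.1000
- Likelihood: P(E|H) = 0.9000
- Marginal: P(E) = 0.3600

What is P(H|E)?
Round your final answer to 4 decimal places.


Using Bayes' theorem:

P(H|E) = P(E|H) × P(H) / P(E)
       = 0.9000 × 0.1000 / 0.3600
       = 0.09000000 / 0.3600
       = 0.2500

The evidence strengthens our belief in H.
Prior: 0.1000 → Posterior: 0.2500


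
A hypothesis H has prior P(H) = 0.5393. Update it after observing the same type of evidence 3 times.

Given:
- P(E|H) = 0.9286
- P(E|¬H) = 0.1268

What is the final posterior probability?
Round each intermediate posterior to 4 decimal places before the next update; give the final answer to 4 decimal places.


Sequential Bayesian updating:

Initial prior: P(H) = 0.5393

Update 1:
  P(E) = 0.9286 × 0.5393 + 0.1268 × 0.4607 = 0.50079398 + 0.05841676 = 0.55921074
  P(H|E) = 0.50079398 / 0.55921074 = 0.8955

Update 2:
  P(E) = 0.9286 × 0.8955 + 0.1268 × 0.1045 = 0.83156130 + 0.01325060 = 0.84481190
  P(H|E) = 0.83156130 / 0.84481190 = 0.9843

Update 3:
  P(E) = 0.9286 × 0.9843 + 0.1268 × 0.0157 = 0.91402098 + 0.00199076 = 0.91601174
  P(H|E) = 0.91402098 / 0.91601174 = 0.9978

Final posterior: 0.9978


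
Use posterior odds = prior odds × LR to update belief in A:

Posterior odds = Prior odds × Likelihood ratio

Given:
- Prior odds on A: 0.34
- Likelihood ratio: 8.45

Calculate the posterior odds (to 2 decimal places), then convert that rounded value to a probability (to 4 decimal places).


Step 1: Calculate posterior odds
Posterior odds = Prior odds × LR
               = 0.34 × 8.45
               = 2.87

Step 2: Convert to probability
P(A|E) = Posterior odds / (1 + Posterior odds)
       = 2.87 / (1 + 2.87)
       = 2.87 / 3.87
       = 0.7416

The evidence increased P(A) from 0.2537 to 0.7416.


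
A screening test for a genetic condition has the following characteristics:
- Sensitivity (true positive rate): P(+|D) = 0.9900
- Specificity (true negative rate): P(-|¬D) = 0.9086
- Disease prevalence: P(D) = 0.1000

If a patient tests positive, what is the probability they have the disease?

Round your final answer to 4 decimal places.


Let D = has disease, + = positive test

Given:
- P(D) = 0.1000 (prevalence)
- P(+|D) = 0.9900 (sensitivity)
- P(-|¬D) = 0.9086 (specificity)
- P(+|¬D) = 0.0914 (false positive rate = 1 - specificity)

Step 1: Find P(+)
P(+) = P(+|D)P(D) + P(+|¬D)P(¬D)
     = 0.9900 × 0.1000 + 0.0914 × 0.9000
     = 0.09900000 + 0.08226000
     = 0.18126000

Step 2: Apply Bayes' theorem for P(D|+)
P(D|+) = P(+|D)P(D) / P(+)
       = 0.09900000 / 0.18126000
       = 0.5462


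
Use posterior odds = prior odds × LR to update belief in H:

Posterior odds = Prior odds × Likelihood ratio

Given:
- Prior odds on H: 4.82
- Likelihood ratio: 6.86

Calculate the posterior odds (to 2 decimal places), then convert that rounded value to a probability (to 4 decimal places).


Step 1: Calculate posterior odds
Posterior odds = Prior odds × LR
               = 4.82 × 6.86
               = 33.07

Step 2: Convert to probability
P(H|E) = Posterior odds / (1 + Posterior odds)
       = 33.07 / (1 + 33.07)
       = 33.07 / 34.07
       = 0.9706

The evidence increased P(H) from 0.8282 to 0.9706.


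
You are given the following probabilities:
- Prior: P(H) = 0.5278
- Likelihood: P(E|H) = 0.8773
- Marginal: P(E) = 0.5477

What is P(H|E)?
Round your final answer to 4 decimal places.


Using Bayes' theorem:

P(H|E) = P(E|H) × P(H) / P(E)
       = 0.8773 × 0.5278 / 0.5477
       = 0.46303894 / 0.5477
       = 0.8454

The evidence strengthens our belief in H.
Prior: 0.5278 → Posterior: 0.8454


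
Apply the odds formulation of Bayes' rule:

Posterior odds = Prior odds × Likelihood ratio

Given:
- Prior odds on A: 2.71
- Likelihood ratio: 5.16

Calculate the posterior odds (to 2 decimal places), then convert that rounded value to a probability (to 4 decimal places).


Step 1: Calculate posterior odds
Posterior odds = Prior odds × LR
               = 2.71 × 5.16
               = 13.98

Step 2: Convert to probability
P(A|E) = Posterior odds / (1 + Posterior odds)
       = 13.98 / (1 + 13.98)
       = 13.98 / 14.98
       = 0.9332

The evidence increased P(A) from 0.7305 to 0.9332.


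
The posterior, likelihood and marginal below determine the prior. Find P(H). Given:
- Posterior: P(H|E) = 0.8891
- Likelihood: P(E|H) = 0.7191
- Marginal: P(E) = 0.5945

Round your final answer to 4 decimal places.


From Bayes' theorem: P(H|E) = P(E|H) × P(H) / P(E)

Rearranging for P(H):
P(H) = P(H|E) × P(E) / P(E|H)
     = 0.8891 × 0.5945 / 0.7191
     = 0.52856995 / 0.7191
     = 0.7350


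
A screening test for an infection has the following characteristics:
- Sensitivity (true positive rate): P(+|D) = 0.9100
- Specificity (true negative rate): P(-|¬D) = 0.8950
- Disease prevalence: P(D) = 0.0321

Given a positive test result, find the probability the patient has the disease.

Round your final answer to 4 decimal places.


Let D = has disease, + = positive test

Given:
- P(D) = 0.0321 (prevalence)
- P(+|D) = 0.9100 (sensitivity)
- P(-|¬D) = 0.8950 (specificity)
- P(+|¬D) = 0.1050 (false positive rate = 1 - specificity)

Step 1: Find P(+)
P(+) = P(+|D)P(D) + P(+|¬D)P(¬D)
     = 0.9100 × 0.0321 + 0.1050 × 0.9679
     = 0.02921100 + 0.10162950
     = 0.13084050

Step 2: Apply Bayes' theorem for P(D|+)
P(D|+) = P(+|D)P(D) / P(+)
       = 0.02921100 / 0.13084050
       = 0.2233


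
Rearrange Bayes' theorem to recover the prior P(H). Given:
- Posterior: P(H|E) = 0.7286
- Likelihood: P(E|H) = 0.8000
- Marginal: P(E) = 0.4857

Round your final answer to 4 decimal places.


From Bayes' theorem: P(H|E) = P(E|H) × P(H) / P(E)

Rearranging for P(H):
P(H) = P(H|E) × P(E) / P(E|H)
     = 0.7286 × 0.4857 / 0.8000
     = 0.35388102 / 0.8000
     = 0.4424


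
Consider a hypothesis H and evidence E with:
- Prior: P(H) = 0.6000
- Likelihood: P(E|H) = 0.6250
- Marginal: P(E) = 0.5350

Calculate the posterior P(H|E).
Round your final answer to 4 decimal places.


Using Bayes' theorem:

P(H|E) = P(E|H) × P(H) / P(E)
       = 0.6250 × 0.6000 / 0.5350
       = 0.37500000 / 0.5350
       = 0.7009

The evidence strengthens our belief in H.
Prior: 0.6000 → Posterior: 0.7009


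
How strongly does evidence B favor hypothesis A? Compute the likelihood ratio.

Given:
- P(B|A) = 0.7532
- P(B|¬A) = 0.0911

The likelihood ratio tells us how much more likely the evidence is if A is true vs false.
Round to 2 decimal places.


Likelihood Ratio (LR) = P(B|A) / P(B|¬A)

LR = 0.7532 / 0.0911
   = 8.27

The evidence is 8.27 times more likely if A is true than if A is false.
Since LR > 1, the evidence supports A over ¬A.


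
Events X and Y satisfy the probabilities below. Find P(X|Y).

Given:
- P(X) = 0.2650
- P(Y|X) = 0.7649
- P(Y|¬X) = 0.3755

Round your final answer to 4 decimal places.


Bayes' theorem: P(X|Y) = P(Y|X) × P(X) / P(Y)

Step 1: Calculate P(Y) using law of total probability
P(Y) = P(Y|X)P(X) + P(Y|¬X)P(¬X)
     = 0.7649 × 0.2650 + 0.3755 × 0.7350
     = 0.20269850 + 0.27599250
     = 0.47869100

Step 2: Apply Bayes' theorem
P(X|Y) = P(Y|X) × P(X) / P(Y)
       = 0.20269850 / 0.47869100
       = 0.4234


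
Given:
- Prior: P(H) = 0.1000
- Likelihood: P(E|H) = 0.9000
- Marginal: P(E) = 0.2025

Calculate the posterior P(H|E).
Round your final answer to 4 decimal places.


Using Bayes' theorem:

P(H|E) = P(E|H) × P(H) / P(E)
       = 0.9000 × 0.1000 / 0.2025
       = 0.09000000 / 0.2025
       = 0.4444

The evidence strengthens our belief in H.
Prior: 0.1000 → Posterior: 0.4444


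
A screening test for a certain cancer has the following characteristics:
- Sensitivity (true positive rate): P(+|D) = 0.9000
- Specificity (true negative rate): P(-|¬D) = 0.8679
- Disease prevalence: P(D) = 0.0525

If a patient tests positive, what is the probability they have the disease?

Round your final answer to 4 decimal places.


Let D = has disease, + = positive test

Given:
- P(D) = 0.0525 (prevalence)
- P(+|D) = 0.9000 (sensitivity)
- P(-|¬D) = 0.8679 (specificity)
- P(+|¬D) = 0.1321 (false positive rate = 1 - specificity)

Step 1: Find P(+)
P(+) = P(+|D)P(D) + P(+|¬D)P(¬D)
     = 0.9000 × 0.0525 + 0.1321 × 0.9475
     = 0.04725000 + 0.12516475
     = 0.17241475

Step 2: Apply Bayes' theorem for P(D|+)
P(D|+) = P(+|D)P(D) / P(+)
       = 0.04725000 / 0.17241475
       = 0.2740


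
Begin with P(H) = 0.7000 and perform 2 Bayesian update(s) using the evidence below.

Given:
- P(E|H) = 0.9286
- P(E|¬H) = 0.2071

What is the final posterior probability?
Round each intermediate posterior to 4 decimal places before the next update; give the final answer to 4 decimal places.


Sequential Bayesian updating:

Initial prior: P(H) = 0.7000

Update 1:
  P(E) = 0.9286 × 0.7000 + 0.2071 × 0.3000 = 0.65002000 + 0.06213000 = 0.71215000
  P(H|E) = 0.65002000 / 0.71215000 = 0.9128

Update 2:
  P(E) = 0.9286 × 0.9128 + 0.2071 × 0.0872 = 0.84762608 + 0.01805912 = 0.86568520
  P(H|E) = 0.84762608 / 0.86568520 = 0.9791

Final posterior: 0.9791
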